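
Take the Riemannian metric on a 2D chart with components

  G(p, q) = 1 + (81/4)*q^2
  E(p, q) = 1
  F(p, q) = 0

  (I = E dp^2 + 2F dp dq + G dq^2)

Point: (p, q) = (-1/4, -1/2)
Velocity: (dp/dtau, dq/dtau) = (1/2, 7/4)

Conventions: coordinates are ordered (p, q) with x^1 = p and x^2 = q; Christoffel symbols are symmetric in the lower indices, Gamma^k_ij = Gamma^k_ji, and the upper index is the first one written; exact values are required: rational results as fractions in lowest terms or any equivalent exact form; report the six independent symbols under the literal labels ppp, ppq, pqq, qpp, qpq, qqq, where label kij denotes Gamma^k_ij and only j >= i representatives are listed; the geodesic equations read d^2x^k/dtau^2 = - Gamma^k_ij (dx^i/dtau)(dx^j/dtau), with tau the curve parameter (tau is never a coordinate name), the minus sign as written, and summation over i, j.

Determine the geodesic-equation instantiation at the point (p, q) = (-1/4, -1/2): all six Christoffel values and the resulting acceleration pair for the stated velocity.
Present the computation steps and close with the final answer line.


E = 1, F = 0, G = 97/16 at the point
E_p = 0, E_q = 0, F_p = 0, F_q = 0, G_p = 0, G_q = -81/4
EG - F^2 = 97/16;  g^inv = (16/97) * [[97/16, 0], [0, 1]]
first-kind symbols [ij,l] = (1/2)(d_i g_jl + d_j g_il - d_l g_ij): [pp,p] = E_p/2 = 0, [pp,q] = F_p - E_q/2 = 0, [pq,p] = E_q/2 = 0, [pq,q] = G_p/2 = 0, [qq,p] = F_q - G_p/2 = 0, [qq,q] = G_q/2 = -81/8
Gamma^p_ij = (G*[ij,p] - F*[ij,q])/(EG - F^2), Gamma^q_ij = (E*[ij,q] - F*[ij,p])/(EG - F^2)
Gamma_ppp = 0, Gamma_ppq = 0, Gamma_pqq = 0, Gamma_qpp = 0, Gamma_qpq = 0, Gamma_qqq = -162/97
d^2p/dtau^2 = -(Gamma_ppp*(1/2)^2 + 2*Gamma_ppq*(1/2)*(7/4) + Gamma_pqq*(7/4)^2) = 0
d^2q/dtau^2 = -(Gamma_qpp*(1/2)^2 + 2*Gamma_qpq*(1/2)*(7/4) + Gamma_qqq*(7/4)^2) = 3969/776

Answer: Gamma_ppp = 0, Gamma_ppq = 0, Gamma_pqq = 0, Gamma_qpp = 0, Gamma_qpq = 0, Gamma_qqq = -162/97; accelerations (d^2p/dtau^2, d^2q/dtau^2) = (0, 3969/776)


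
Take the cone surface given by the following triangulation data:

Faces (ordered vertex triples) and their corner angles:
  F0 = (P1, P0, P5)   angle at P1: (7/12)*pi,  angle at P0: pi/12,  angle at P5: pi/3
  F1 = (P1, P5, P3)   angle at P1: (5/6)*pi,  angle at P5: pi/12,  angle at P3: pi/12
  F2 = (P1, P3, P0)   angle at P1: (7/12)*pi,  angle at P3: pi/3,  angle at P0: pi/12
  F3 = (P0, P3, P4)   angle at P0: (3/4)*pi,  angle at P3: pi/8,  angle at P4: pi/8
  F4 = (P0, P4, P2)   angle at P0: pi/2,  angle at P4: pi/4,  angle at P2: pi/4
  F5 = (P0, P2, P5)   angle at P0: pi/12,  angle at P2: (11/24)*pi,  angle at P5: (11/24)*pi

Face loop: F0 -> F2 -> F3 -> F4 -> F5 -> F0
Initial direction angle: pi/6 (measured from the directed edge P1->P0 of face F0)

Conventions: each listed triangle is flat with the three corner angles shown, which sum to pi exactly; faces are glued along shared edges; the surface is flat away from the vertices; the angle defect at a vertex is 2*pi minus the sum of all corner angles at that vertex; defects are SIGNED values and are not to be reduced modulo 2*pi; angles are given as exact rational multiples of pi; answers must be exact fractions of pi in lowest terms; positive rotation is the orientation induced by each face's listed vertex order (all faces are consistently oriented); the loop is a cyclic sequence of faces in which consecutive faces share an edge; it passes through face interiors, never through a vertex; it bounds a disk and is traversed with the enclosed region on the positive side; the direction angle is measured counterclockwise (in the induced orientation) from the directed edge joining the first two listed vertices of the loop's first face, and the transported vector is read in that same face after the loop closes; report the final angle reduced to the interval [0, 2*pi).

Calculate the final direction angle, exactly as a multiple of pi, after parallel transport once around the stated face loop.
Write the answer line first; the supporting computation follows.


Answer: final direction angle = (2/3)*pi

enclosed vertex P0: corner angles sum to (3/2)*pi, defect = 2*pi - (3/2)*pi = pi/2
adding the enclosed defects to the starting angle (mod 2*pi, induced orientation) gives the holonomy
final angle = pi/6 + pi/2 = (2/3)*pi (mod 2*pi)


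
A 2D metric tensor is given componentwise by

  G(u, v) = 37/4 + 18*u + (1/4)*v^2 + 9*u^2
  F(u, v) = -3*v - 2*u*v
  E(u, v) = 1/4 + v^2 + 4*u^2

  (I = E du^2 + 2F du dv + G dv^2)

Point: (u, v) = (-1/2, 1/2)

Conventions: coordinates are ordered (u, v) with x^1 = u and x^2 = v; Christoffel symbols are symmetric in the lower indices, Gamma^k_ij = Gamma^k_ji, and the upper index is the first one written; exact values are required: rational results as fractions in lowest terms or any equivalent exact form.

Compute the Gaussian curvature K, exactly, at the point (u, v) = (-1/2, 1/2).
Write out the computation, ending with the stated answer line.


E = 3/2, F = -1, G = 41/16, EG - F^2 = 91/32 at the point
E_u = -4, E_v = 1, F_u = -1, F_v = -2, G_u = 9, G_v = 1/4
E_vv = 2, F_uv = -2, G_uu = 18
Using the Brioschi determinant formula for K from the metric derivatives:
M1 = [[-E_vv/2 + F_uv - G_uu/2, E_u/2, F_u - E_v/2], [F_v - G_u/2, E, F], [G_v/2, F, G]] = [[-12, -2, -3/2], [-13/2, 3/2, -1], [1/8, -1, 41/16]]; det M1 = -2453/32
M2 = [[0, E_v/2, G_u/2], [E_v/2, E, F], [G_u/2, F, G]] = [[0, 1/2, 9/2], [1/2, 3/2, -1], [9/2, -1, 41/16]]; det M2 = -2273/64
det M1 - det M2 = -2633/64; K = -2633/64 / (91/32)^2 = -42128/8281

Answer: K = -42128/8281


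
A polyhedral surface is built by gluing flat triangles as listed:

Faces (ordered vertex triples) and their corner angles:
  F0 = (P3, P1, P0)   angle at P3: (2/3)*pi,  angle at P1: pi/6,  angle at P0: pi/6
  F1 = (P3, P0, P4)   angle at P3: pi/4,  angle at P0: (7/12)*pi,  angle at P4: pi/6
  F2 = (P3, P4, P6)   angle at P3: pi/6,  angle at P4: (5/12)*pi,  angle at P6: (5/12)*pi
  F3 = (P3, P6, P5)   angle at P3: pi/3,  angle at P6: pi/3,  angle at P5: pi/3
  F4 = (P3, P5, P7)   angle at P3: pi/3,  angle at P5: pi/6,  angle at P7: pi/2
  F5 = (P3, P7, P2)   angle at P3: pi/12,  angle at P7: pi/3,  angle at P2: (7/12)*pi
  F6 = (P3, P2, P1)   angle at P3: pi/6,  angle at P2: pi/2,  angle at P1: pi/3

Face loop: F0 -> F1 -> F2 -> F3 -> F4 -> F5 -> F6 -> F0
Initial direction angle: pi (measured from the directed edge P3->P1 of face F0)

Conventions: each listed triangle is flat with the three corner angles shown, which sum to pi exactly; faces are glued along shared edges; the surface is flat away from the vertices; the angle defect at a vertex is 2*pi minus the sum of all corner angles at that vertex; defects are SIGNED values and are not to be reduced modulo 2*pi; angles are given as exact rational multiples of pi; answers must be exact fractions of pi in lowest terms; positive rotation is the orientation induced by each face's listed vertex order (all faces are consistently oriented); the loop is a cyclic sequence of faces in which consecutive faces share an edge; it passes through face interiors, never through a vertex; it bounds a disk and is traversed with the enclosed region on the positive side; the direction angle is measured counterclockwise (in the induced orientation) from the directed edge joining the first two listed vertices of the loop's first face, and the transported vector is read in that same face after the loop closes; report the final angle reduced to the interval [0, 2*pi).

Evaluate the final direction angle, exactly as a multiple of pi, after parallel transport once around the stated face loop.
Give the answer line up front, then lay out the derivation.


Answer: final direction angle = pi

enclosed vertex P3: corner angles sum to 2*pi, defect = 2*pi - 2*pi = 0
final direction = starting direction + enclosed defect total, reduced mod 2*pi (induced orientation)
final angle = pi + 0 = pi (mod 2*pi)


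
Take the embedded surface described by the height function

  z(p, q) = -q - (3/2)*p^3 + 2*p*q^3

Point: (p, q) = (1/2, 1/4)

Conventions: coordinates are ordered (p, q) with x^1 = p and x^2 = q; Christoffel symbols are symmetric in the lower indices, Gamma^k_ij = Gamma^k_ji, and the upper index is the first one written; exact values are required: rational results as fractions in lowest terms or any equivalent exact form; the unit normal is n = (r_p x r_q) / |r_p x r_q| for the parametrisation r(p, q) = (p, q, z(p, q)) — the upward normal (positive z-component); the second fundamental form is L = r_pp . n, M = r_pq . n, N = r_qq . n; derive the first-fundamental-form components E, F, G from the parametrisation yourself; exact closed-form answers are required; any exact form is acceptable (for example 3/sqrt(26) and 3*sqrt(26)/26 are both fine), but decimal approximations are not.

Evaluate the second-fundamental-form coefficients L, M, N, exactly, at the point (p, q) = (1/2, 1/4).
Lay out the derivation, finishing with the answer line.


z_p = -35/32, z_q = -13/16, z_pp = -9/2, z_pq = 3/8, z_qq = 3/2
E = 2249/1024, F = 455/512, G = 425/256; answer radicand W^2 = 2925/1024
unnormalised second-form numerators: l = -9/2, m = 3/8, n = 3/2; L = l/sqrt(2925/1024), and similarly M = m/sqrt(W^2), N = n/sqrt(W^2)

Answer: L = -48*sqrt(13)/65, M = 4*sqrt(13)/65, N = 16*sqrt(13)/65


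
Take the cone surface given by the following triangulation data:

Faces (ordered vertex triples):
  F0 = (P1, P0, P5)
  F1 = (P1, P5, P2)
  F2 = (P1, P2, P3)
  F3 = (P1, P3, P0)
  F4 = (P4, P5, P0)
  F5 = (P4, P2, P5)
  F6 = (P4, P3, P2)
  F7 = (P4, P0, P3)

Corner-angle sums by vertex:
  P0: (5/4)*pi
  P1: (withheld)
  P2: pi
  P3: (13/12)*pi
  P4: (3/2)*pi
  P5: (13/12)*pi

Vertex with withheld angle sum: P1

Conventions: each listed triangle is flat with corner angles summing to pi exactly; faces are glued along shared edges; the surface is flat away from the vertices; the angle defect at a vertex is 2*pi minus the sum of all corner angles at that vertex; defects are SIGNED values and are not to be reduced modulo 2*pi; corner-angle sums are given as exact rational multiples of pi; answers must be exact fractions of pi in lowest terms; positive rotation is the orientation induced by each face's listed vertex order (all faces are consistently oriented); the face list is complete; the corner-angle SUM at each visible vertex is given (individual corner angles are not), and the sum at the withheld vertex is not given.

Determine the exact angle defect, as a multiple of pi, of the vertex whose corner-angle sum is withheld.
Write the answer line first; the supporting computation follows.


Answer: defect(P1) = -pi/12

V = 6, E = 12, F = 8; chi = V - E + F = 2
Gauss-Bonnet: total defect = 2*pi*chi = 4*pi; visible defects sum to (49/12)*pi


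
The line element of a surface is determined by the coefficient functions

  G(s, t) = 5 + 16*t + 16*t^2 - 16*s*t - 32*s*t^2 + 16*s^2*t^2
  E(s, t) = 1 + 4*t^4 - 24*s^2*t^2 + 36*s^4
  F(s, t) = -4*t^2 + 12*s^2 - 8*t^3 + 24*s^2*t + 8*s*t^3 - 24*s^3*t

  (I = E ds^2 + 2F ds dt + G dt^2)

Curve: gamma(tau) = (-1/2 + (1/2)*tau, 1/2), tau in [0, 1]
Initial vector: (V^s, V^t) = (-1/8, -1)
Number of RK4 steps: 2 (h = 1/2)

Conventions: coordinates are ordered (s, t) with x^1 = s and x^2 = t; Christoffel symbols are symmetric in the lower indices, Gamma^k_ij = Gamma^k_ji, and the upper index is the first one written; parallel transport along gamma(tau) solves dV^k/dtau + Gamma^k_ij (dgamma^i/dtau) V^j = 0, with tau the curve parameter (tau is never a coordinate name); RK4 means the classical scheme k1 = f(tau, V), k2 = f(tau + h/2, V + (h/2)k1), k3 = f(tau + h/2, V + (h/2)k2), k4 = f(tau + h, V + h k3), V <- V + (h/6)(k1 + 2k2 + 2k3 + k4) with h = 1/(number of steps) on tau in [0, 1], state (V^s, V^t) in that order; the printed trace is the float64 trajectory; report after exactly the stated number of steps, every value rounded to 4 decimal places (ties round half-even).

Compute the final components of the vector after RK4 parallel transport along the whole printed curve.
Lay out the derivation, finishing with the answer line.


gamma'(tau) = (1/2, 0); f(tau, V)^k = -Gamma^k_ij(gamma(tau)) gamma'^i(tau) V^j; h = 1/2; intermediate values shown to 6 dp
curve data and Christoffel symbols at the stage parameters:
  tau = 0.000000: gamma = (-0.500000, 0.500000), gamma' = (0.500000, 0.000000); Gamma_sss = -0.222222, Gamma_sst = -0.074074, Gamma_stt = 0.222222, Gamma_tss = -1.111111, Gamma_tst = -0.370370, Gamma_ttt = 1.111111
  tau = 0.250000: gamma = (-0.375000, 0.500000), gamma' = (0.500000, 0.000000); Gamma_sss = -0.065322, Gamma_sst = -0.029032, Gamma_stt = 0.079838, Gamma_tss = -0.902635, Gamma_tst = -0.401171, Gamma_ttt = 1.103221
  tau = 0.500000: gamma = (-0.250000, 0.500000), gamma' = (0.500000, 0.000000); Gamma_sss = 0.017634, Gamma_sst = 0.011756, Gamma_stt = -0.029390, Gamma_tss = -0.634827, Gamma_tst = -0.423218, Gamma_ttt = 1.058046
  tau = 0.750000: gamma = (-0.125000, 0.500000), gamma' = (0.500000, 0.000000); Gamma_sss = 0.031693, Gamma_sst = 0.042257, Gamma_stt = -0.095078, Gamma_tss = -0.331556, Gamma_tst = -0.442074, Gamma_ttt = 0.994667
  tau = 1.000000: gamma = (0.000000, 0.500000), gamma' = (0.500000, 0.000000); Gamma_sss = 0.000000, Gamma_sst = 0.057971, Gamma_stt = -0.115942, Gamma_tss = 0.000000, Gamma_tst = -0.463768, Gamma_ttt = 0.927536
step 0: V^s = -0.1250, V^t = -1.0000
step 1: k1 = (-0.050926, -0.254630), k2 = (-0.019939, -0.275515), k3 = (-0.019761, -0.273066), k4 = (0.007870, -0.283314); V <- V + (h/6)(k1 + 2k2 + 2k3 + k4): V^s = -0.1352, V^t = -1.1363
step 2: k1 = (0.007871, -0.283359), k2 = (0.027616, -0.288901), k3 = (0.027567, -0.288389), k4 = (0.037115, -0.296917); V <- V + (h/6)(k1 + 2k2 + 2k3 + k4): V^s = -0.1223, V^t = -1.2808

Answer: V^s = -0.1223, V^t = -1.2808


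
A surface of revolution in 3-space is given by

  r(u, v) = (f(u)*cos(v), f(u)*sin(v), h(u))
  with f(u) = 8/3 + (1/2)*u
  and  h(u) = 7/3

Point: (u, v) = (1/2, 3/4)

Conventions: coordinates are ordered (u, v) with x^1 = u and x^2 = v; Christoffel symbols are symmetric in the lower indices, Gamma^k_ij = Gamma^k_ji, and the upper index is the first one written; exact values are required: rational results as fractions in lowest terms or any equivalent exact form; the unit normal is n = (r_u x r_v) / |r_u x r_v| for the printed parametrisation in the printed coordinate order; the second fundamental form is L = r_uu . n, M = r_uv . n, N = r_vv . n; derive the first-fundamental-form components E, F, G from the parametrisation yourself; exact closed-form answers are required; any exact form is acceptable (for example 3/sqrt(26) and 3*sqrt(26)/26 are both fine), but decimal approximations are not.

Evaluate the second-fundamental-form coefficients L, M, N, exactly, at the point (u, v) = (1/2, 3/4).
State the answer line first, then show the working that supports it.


Answer: L = 0, M = 0, N = 0

f = 35/12, f' = 1/2, f'' = 0, h' = 0, h'' = 0
E = 1/4, F = 0, G = 1225/144; answer radicand W^2 = 1/4
unnormalised second-form numerators: l = 0, m = 0, n = 0; L = l/sqrt(1/4), and similarly M = m/sqrt(W^2), N = n/sqrt(W^2)


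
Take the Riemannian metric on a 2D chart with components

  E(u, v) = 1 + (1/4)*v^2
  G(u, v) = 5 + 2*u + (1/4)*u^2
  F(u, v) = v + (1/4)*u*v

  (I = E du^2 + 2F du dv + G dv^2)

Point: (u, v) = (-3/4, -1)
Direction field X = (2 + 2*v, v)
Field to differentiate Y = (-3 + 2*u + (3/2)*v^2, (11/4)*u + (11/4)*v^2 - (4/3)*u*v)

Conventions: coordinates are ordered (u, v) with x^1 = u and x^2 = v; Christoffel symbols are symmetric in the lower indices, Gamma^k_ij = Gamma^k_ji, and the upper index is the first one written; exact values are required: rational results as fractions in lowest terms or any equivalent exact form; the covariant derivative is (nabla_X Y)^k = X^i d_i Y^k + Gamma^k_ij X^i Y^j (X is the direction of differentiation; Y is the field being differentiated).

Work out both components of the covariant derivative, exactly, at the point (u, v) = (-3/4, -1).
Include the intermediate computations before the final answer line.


E = 5/4, F = -13/16, G = 233/64 at the point
E_u = 0, E_v = -1/2, F_u = -1/4, F_v = 13/16, G_u = 13/8, G_v = 0
EG - F^2 = 249/64;  g^inv = (64/249) * [[233/64, 13/16], [13/16, 5/4]]
first-kind symbols [ij,l] = (1/2)(d_i g_jl + d_j g_il - d_l g_ij): [uu,u] = E_u/2 = 0, [uu,v] = F_u - E_v/2 = 0, [uv,u] = E_v/2 = -1/4, [uv,v] = G_u/2 = 13/16, [vv,u] = F_v - G_u/2 = 0, [vv,v] = G_v/2 = 0
Gamma^u_ij = (G*[ij,u] - F*[ij,v])/(EG - F^2), Gamma^v_ij = (E*[ij,v] - F*[ij,u])/(EG - F^2)
Gamma_uuu = 0, Gamma_uuv = -16/249, Gamma_uvv = 0, Gamma_vuu = 0, Gamma_vuv = 52/249, Gamma_vvv = 0
X = (0, -1), Y = (-3, -5/16) at the point

Answer: (nabla_X Y)^u = 233/83, (nabla_X Y)^v = 851/166


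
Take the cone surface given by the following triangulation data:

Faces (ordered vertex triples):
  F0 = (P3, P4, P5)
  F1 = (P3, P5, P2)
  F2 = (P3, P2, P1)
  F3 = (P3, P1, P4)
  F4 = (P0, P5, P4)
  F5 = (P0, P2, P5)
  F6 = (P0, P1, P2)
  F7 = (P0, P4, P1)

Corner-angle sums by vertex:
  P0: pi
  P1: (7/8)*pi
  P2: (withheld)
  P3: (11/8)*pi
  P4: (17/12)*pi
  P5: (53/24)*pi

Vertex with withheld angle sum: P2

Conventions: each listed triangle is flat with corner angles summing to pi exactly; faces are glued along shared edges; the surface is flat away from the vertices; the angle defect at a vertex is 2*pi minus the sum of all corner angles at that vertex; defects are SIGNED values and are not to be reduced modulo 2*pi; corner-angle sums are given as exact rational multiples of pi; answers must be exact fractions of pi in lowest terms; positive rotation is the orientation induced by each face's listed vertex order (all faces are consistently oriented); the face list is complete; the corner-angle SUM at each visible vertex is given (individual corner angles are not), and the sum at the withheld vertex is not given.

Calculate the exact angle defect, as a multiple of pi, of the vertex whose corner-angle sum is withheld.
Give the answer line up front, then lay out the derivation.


Answer: defect(P2) = (7/8)*pi

V = 6, E = 12, F = 8; chi = V - E + F = 2
Gauss-Bonnet: total defect = 2*pi*chi = 4*pi; visible defects sum to (25/8)*pi


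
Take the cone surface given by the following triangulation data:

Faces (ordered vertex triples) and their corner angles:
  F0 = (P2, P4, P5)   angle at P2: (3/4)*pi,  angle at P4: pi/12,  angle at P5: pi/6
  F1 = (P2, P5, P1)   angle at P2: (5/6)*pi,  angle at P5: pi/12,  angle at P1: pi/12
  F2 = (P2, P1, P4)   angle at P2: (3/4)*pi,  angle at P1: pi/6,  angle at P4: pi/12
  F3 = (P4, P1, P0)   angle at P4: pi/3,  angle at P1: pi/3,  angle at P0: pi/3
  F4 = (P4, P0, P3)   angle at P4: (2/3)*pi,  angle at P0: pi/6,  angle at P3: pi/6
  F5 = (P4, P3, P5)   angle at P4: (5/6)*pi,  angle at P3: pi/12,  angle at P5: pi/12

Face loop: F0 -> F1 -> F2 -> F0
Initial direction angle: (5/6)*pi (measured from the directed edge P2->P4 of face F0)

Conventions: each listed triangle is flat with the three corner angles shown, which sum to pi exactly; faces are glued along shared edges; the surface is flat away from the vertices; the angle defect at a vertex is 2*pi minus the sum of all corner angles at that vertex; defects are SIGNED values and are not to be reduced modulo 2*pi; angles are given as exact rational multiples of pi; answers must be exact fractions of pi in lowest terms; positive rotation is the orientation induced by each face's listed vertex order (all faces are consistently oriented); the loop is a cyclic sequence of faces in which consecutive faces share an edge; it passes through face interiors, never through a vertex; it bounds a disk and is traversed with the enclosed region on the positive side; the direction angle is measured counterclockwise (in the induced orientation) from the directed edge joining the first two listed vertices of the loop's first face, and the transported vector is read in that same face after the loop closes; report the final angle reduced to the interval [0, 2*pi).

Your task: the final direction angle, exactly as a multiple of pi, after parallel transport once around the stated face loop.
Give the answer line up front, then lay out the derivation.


Answer: final direction angle = pi/2

enclosed vertex P2: corner angles sum to (7/3)*pi, defect = 2*pi - (7/3)*pi = -pi/3
the final direction is the initial angle plus the enclosed defects, taken mod 2*pi in the induced orientation
final angle = (5/6)*pi - pi/3 = pi/2 (mod 2*pi)


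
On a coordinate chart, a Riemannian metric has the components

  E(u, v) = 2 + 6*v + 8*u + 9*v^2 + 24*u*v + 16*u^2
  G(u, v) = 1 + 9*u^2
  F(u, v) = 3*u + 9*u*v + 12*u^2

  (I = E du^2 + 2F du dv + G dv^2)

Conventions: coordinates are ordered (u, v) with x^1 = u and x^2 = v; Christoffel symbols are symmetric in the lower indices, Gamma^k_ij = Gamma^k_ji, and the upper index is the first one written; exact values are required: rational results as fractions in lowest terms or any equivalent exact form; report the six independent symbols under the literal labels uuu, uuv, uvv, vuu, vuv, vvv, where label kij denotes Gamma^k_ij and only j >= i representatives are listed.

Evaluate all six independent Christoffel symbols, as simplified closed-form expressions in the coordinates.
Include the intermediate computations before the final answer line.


E = 2 + 6*v + 8*u + 9*v^2 + 24*u*v + 16*u^2; F = 3*u + 9*u*v + 12*u^2; G = 1 + 9*u^2
Gamma^k_ij = (1/2) g^{kl} (d_i g_jl + d_j g_il - d_l g_ij), with g^inv = (1/(EG-F^2)) [[G, -F], [-F, E]]
first partials: E_u = 8 + 24*v + 32*u, E_v = 6 + 18*v + 24*u, F_u = 3 + 9*v + 24*u, F_v = 9*u, G_u = 18*u, G_v = 0
D = EG - F^2 = 2 + 6*v + 8*u + 9*v^2 + 24*u*v + 25*u^2
expanded: Gamma^u_uu = (G E_u - 2F F_u + F E_v)/(2D), Gamma^u_uv = (G E_v - F G_u)/(2D), Gamma^u_vv = (2G F_v - G G_u - F G_v)/(2D), Gamma^v_uu = (2E F_u - E E_v - F E_u)/(2D), Gamma^v_uv = (E G_u - F E_v)/(2D), Gamma^v_vv = (E G_v - 2F F_v + F G_u)/(2D); substitute and cancel common factors

Answer: Gamma_uuu = (16*u + 12*v + 4)/(25*u^2 + 24*u*v + 8*u + 9*v^2 + 6*v + 2), Gamma_uuv = (12*u + 9*v + 3)/(25*u^2 + 24*u*v + 8*u + 9*v^2 + 6*v + 2), Gamma_uvv = 0, Gamma_vuu = 12*u/(25*u^2 + 24*u*v + 8*u + 9*v^2 + 6*v + 2), Gamma_vuv = 9*u/(25*u^2 + 24*u*v + 8*u + 9*v^2 + 6*v + 2), Gamma_vvv = 0


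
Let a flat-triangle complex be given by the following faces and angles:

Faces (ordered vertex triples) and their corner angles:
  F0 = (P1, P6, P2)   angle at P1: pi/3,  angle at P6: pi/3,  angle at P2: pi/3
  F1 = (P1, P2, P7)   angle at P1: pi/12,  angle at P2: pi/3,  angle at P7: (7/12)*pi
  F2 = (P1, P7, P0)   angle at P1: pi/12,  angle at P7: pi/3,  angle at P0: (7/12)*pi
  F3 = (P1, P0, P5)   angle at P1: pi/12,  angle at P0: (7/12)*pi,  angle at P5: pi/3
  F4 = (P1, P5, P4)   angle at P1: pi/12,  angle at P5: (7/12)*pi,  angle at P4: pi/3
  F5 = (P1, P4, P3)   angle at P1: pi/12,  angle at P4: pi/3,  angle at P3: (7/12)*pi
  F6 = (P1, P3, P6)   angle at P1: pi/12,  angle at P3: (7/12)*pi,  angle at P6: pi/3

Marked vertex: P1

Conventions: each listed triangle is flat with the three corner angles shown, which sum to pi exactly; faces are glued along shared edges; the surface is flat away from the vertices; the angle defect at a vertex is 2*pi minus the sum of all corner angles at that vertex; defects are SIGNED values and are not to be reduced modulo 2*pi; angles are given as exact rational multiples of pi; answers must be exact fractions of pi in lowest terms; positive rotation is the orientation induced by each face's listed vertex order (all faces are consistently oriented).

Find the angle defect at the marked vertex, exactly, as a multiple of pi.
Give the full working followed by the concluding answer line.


Sum of corner angles at P1: (5/6)*pi
defect = 2*pi - (5/6)*pi

Answer: defect(P1) = (7/6)*pi


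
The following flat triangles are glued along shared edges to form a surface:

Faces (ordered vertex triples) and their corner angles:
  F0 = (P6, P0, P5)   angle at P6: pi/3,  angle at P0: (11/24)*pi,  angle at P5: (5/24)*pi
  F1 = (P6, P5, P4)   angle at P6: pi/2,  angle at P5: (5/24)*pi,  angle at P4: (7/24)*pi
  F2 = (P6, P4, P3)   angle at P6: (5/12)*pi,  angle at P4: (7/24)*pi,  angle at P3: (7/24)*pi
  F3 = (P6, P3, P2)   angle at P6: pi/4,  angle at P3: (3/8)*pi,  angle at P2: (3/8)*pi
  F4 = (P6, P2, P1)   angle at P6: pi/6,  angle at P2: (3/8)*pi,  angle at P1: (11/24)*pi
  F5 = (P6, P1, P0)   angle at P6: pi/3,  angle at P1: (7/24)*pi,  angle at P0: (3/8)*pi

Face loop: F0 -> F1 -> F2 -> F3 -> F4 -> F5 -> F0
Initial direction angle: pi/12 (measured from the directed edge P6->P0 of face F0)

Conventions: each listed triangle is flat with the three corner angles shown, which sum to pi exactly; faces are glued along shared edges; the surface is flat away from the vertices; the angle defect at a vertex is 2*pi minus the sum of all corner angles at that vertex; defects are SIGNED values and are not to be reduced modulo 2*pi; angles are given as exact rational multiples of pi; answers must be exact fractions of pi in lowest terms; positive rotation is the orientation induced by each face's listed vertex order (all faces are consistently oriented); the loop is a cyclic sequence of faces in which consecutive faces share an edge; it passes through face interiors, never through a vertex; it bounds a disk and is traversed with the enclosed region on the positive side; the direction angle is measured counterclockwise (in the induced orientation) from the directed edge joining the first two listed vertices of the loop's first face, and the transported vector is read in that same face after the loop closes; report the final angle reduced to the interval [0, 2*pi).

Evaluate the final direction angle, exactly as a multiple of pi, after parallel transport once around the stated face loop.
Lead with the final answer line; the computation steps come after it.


Answer: final direction angle = pi/12

enclosed vertex P6: corner angles sum to 2*pi, defect = 2*pi - 2*pi = 0
by Gauss-Bonnet the loop rotates the vector by the enclosed defect sum (positive orientation, mod 2*pi)
final angle = pi/12 + 0 = pi/12 (mod 2*pi)


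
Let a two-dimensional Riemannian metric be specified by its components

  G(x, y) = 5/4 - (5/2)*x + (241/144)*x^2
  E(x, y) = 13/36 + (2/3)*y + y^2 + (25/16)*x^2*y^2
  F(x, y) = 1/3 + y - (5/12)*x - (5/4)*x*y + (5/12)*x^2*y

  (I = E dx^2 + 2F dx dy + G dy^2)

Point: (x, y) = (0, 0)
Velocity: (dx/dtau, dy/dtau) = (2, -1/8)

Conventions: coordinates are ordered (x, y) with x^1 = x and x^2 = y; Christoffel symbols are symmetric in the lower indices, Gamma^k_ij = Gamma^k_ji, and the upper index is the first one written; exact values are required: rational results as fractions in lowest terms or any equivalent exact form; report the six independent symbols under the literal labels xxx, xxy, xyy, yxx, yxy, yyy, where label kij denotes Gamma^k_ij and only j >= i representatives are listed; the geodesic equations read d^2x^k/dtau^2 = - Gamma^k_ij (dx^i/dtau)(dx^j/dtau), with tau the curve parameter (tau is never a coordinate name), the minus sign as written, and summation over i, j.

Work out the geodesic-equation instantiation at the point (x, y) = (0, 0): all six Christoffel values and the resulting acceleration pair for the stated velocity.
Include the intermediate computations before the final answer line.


E = 13/36, F = 1/3, G = 5/4 at the point
E_x = 0, E_y = 2/3, F_x = -5/12, F_y = 1, G_x = -5/2, G_y = 0
EG - F^2 = 49/144;  g^inv = (144/49) * [[5/4, -1/3], [-1/3, 13/36]]
first-kind symbols [ij,l] = (1/2)(d_i g_jl + d_j g_il - d_l g_ij): [xx,x] = E_x/2 = 0, [xx,y] = F_x - E_y/2 = -3/4, [xy,x] = E_y/2 = 1/3, [xy,y] = G_x/2 = -5/4, [yy,x] = F_y - G_x/2 = 9/4, [yy,y] = G_y/2 = 0
Gamma^x_ij = (G*[ij,x] - F*[ij,y])/(EG - F^2), Gamma^y_ij = (E*[ij,y] - F*[ij,x])/(EG - F^2)
Gamma_xxx = 36/49, Gamma_xxy = 120/49, Gamma_xyy = 405/49, Gamma_yxx = -39/49, Gamma_yxy = -81/49, Gamma_yyy = -108/49
d^2x/dtau^2 = -(Gamma_xxx*(2)^2 + 2*Gamma_xxy*(2)*(-1/8) + Gamma_xyy*(-1/8)^2) = -5781/3136
d^2y/dtau^2 = -(Gamma_yxx*(2)^2 + 2*Gamma_yxy*(2)*(-1/8) + Gamma_yyy*(-1/8)^2) = 1875/784

Answer: Gamma_xxx = 36/49, Gamma_xxy = 120/49, Gamma_xyy = 405/49, Gamma_yxx = -39/49, Gamma_yxy = -81/49, Gamma_yyy = -108/49; accelerations (d^2x/dtau^2, d^2y/dtau^2) = (-5781/3136, 1875/784)


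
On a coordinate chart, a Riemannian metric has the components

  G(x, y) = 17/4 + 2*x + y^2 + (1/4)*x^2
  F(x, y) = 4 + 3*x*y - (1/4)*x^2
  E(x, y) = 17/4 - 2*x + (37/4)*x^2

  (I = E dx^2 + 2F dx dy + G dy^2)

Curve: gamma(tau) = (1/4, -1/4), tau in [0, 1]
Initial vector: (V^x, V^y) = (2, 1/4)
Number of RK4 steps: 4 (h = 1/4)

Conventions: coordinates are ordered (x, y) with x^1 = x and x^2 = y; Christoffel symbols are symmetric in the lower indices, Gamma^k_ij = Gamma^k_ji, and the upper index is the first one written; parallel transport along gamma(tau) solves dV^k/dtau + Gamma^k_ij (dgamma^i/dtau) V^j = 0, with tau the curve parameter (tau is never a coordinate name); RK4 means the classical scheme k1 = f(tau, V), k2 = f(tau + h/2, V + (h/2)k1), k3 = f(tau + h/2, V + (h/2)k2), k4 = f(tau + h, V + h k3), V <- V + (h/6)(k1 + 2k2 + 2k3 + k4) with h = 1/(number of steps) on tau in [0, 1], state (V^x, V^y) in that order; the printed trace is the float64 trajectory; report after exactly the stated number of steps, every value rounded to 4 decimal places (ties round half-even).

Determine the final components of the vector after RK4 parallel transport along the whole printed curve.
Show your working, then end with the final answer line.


gamma'(tau) = (0, 0); f(tau, V)^k = -Gamma^k_ij(gamma(tau)) gamma'^i(tau) V^j; h = 1/4; intermediate values shown to 6 dp
curve data and Christoffel symbols at the stage parameters:
  tau = 0.000000: gamma = (0.250000, -0.250000), gamma' = (0.000000, 0.000000); Gamma_xxx = 1.490506, Gamma_xxy = -0.622514, Gamma_xyy = -0.086347, Gamma_yxx = -1.353376, Gamma_yxy = 0.709614, Gamma_yyy = 0.016124
  tau = 0.125000: gamma = (0.250000, -0.250000), gamma' = (0.000000, 0.000000); Gamma_xxx = 1.490506, Gamma_xxy = -0.622514, Gamma_xyy = -0.086347, Gamma_yxx = -1.353376, Gamma_yxy = 0.709614, Gamma_yyy = 0.016124
  tau = 0.250000: gamma = (0.250000, -0.250000), gamma' = (0.000000, 0.000000); Gamma_xxx = 1.490506, Gamma_xxy = -0.622514, Gamma_xyy = -0.086347, Gamma_yxx = -1.353376, Gamma_yxy = 0.709614, Gamma_yyy = 0.016124
  tau = 0.375000: gamma = (0.250000, -0.250000), gamma' = (0.000000, 0.000000); Gamma_xxx = 1.490506, Gamma_xxy = -0.622514, Gamma_xyy = -0.086347, Gamma_yxx = -1.353376, Gamma_yxy = 0.709614, Gamma_yyy = 0.016124
  tau = 0.500000: gamma = (0.250000, -0.250000), gamma' = (0.000000, 0.000000); Gamma_xxx = 1.490506, Gamma_xxy = -0.622514, Gamma_xyy = -0.086347, Gamma_yxx = -1.353376, Gamma_yxy = 0.709614, Gamma_yyy = 0.016124
  tau = 0.625000: gamma = (0.250000, -0.250000), gamma' = (0.000000, 0.000000); Gamma_xxx = 1.490506, Gamma_xxy = -0.622514, Gamma_xyy = -0.086347, Gamma_yxx = -1.353376, Gamma_yxy = 0.709614, Gamma_yyy = 0.016124
  tau = 0.750000: gamma = (0.250000, -0.250000), gamma' = (0.000000, 0.000000); Gamma_xxx = 1.490506, Gamma_xxy = -0.622514, Gamma_xyy = -0.086347, Gamma_yxx = -1.353376, Gamma_yxy = 0.709614, Gamma_yyy = 0.016124
  tau = 0.875000: gamma = (0.250000, -0.250000), gamma' = (0.000000, 0.000000); Gamma_xxx = 1.490506, Gamma_xxy = -0.622514, Gamma_xyy = -0.086347, Gamma_yxx = -1.353376, Gamma_yxy = 0.709614, Gamma_yyy = 0.016124
  tau = 1.000000: gamma = (0.250000, -0.250000), gamma' = (0.000000, 0.000000); Gamma_xxx = 1.490506, Gamma_xxy = -0.622514, Gamma_xyy = -0.086347, Gamma_yxx = -1.353376, Gamma_yxy = 0.709614, Gamma_yyy = 0.016124
step 0: V^x = 2.0000, V^y = 0.2500
step 1: k1 = (0.000000, 0.000000), k2 = (0.000000, 0.000000), k3 = (0.000000, 0.000000), k4 = (0.000000, 0.000000); V <- V + (h/6)(k1 + 2k2 + 2k3 + k4): V^x = 2.0000, V^y = 0.2500
step 2: k1 = (0.000000, 0.000000), k2 = (0.000000, 0.000000), k3 = (0.000000, 0.000000), k4 = (0.000000, 0.000000); V <- V + (h/6)(k1 + 2k2 + 2k3 + k4): V^x = 2.0000, V^y = 0.2500
step 3: k1 = (0.000000, 0.000000), k2 = (0.000000, 0.000000), k3 = (0.000000, 0.000000), k4 = (0.000000, 0.000000); V <- V + (h/6)(k1 + 2k2 + 2k3 + k4): V^x = 2.0000, V^y = 0.2500
step 4: k1 = (0.000000, 0.000000), k2 = (0.000000, 0.000000), k3 = (0.000000, 0.000000), k4 = (0.000000, 0.000000); V <- V + (h/6)(k1 + 2k2 + 2k3 + k4): V^x = 2.0000, V^y = 0.2500

Answer: V^x = 2.0000, V^y = 0.2500


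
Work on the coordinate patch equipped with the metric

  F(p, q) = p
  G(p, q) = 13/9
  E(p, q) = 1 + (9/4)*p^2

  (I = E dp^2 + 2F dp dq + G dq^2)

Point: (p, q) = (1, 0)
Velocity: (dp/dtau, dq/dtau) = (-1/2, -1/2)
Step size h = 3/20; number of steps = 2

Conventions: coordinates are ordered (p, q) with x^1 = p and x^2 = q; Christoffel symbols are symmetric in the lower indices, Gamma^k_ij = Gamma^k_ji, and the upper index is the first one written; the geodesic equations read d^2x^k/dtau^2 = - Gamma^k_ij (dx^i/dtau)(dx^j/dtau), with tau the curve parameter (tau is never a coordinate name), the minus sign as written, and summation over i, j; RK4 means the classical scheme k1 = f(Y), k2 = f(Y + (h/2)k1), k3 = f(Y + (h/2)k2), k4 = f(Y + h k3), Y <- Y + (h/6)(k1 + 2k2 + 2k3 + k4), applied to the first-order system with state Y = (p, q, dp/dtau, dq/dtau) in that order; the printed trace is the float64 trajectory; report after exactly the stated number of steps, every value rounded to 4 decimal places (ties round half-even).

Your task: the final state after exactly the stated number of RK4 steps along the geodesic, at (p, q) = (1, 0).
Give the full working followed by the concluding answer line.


f(Y) = (dp/dtau, dq/dtau, -Gamma^p_ij Y'^i Y'^j, -Gamma^q_ij Y'^i Y'^j) with the Gammas evaluated at the stage position; h = 0.150000; intermediate values shown to 6 dp
step 0: p = 1.0000, q = 0.0000, dp/dtau = -0.5000, dq/dtau = -0.5000
step 1:
  k1: at (p, q) = (1.000000, 0.000000), (dp/dtau, dq/dtau) = (-0.500000, -0.500000); Gamma_ppp = 0.609023, Gamma_ppq = 0.000000, Gamma_pqq = 0.000000, Gamma_qpp = 0.270677, Gamma_qpq = 0.000000, Gamma_qqq = 0.000000; k1 = (-0.500000, -0.500000, -0.152256, -0.067669)
  k2: at (p, q) = (0.962500, -0.037500), (dp/dtau, dq/dtau) = (-0.511419, -0.505075); Gamma_ppp = 0.613690, Gamma_ppq = 0.000000, Gamma_pqq = 0.000000, Gamma_qpp = 0.283378, Gamma_qpq = 0.000000, Gamma_qqq = 0.000000; k2 = (-0.511419, -0.505075, -0.160510, -0.074117)
  k3: at (p, q) = (0.961644, -0.037881), (dp/dtau, dq/dtau) = (-0.512038, -0.505559); Gamma_ppp = 0.613789, Gamma_ppq = 0.000000, Gamma_pqq = 0.000000, Gamma_qpp = 0.283676, Gamma_qpq = 0.000000, Gamma_qqq = 0.000000; k3 = (-0.512038, -0.505559, -0.160925, -0.074375)
  k4: at (p, q) = (0.923194, -0.075834), (dp/dtau, dq/dtau) = (-0.524139, -0.511156); Gamma_ppp = 0.617826, Gamma_ppq = 0.000000, Gamma_pqq = 0.000000, Gamma_qpp = 0.297434, Gamma_qpq = 0.000000, Gamma_qqq = 0.000000; k4 = (-0.524139, -0.511156, -0.169730, -0.081711)
  Y <- Y + (h/6)(k1 + 2k2 + 2k3 + k4): p = 0.9232, q = -0.0758, dp/dtau = -0.5241, dq/dtau = -0.5112
step 2:
  k1: at (p, q) = (0.923224, -0.075811), (dp/dtau, dq/dtau) = (-0.524121, -0.511159); Gamma_ppp = 0.617823, Gamma_ppq = 0.000000, Gamma_pqq = 0.000000, Gamma_qpp = 0.297423, Gamma_qpq = 0.000000, Gamma_qqq = 0.000000; k1 = (-0.524121, -0.511159, -0.169718, -0.081703)
  k2: at (p, q) = (0.883915, -0.114148), (dp/dtau, dq/dtau) = (-0.536850, -0.517287); Gamma_ppp = 0.621040, Gamma_ppq = 0.000000, Gamma_pqq = 0.000000, Gamma_qpp = 0.312268, Gamma_qpq = 0.000000, Gamma_qqq = 0.000000; k2 = (-0.536850, -0.517287, -0.178989, -0.089998)
  k3: at (p, q) = (0.882960, -0.114607), (dp/dtau, dq/dtau) = (-0.537546, -0.517909); Gamma_ppp = 0.621106, Gamma_ppq = 0.000000, Gamma_pqq = 0.000000, Gamma_qpp = 0.312638, Gamma_qpq = 0.000000, Gamma_qqq = 0.000000; k3 = (-0.537546, -0.517909, -0.179472, -0.090338)
  k4: at (p, q) = (0.842592, -0.153497), (dp/dtau, dq/dtau) = (-0.551042, -0.524710); Gamma_ppp = 0.623248, Gamma_ppq = 0.000000, Gamma_pqq = 0.000000, Gamma_qpp = 0.328747, Gamma_qpq = 0.000000, Gamma_qqq = 0.000000; k4 = (-0.551042, -0.524710, -0.189248, -0.099823)
  Y <- Y + (h/6)(k1 + 2k2 + 2k3 + k4): p = 0.8426, q = -0.1535, dp/dtau = -0.5510, dq/dtau = -0.5247

Answer: p = 0.8426, q = -0.1535, dp/dtau = -0.5510, dq/dtau = -0.5247


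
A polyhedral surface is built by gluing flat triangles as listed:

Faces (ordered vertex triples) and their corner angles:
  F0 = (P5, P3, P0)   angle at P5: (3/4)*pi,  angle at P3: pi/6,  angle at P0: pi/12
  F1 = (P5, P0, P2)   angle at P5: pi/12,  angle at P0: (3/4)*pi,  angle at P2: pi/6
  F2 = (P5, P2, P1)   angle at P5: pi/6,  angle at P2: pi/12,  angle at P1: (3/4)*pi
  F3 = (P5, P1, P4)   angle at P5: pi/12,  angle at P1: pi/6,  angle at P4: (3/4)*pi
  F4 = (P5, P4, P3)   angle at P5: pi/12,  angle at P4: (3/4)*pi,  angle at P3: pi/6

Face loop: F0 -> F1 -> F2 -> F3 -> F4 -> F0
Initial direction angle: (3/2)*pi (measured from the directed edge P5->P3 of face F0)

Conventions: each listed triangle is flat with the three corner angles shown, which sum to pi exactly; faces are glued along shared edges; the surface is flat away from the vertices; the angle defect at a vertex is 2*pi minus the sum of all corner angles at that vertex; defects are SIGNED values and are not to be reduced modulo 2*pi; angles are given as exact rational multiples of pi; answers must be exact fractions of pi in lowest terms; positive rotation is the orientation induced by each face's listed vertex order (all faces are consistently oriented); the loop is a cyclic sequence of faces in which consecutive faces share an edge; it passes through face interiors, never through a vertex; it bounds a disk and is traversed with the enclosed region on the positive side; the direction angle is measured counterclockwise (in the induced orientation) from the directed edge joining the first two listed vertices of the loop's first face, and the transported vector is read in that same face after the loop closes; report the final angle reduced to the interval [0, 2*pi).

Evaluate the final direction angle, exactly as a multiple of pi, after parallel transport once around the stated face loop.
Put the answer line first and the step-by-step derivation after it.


Answer: final direction angle = pi/3

enclosed vertex P5: corner angles sum to (7/6)*pi, defect = 2*pi - (7/6)*pi = (5/6)*pi
final direction = starting direction + enclosed defect total, reduced mod 2*pi (induced orientation)
final angle = (3/2)*pi + (5/6)*pi = pi/3 (mod 2*pi)


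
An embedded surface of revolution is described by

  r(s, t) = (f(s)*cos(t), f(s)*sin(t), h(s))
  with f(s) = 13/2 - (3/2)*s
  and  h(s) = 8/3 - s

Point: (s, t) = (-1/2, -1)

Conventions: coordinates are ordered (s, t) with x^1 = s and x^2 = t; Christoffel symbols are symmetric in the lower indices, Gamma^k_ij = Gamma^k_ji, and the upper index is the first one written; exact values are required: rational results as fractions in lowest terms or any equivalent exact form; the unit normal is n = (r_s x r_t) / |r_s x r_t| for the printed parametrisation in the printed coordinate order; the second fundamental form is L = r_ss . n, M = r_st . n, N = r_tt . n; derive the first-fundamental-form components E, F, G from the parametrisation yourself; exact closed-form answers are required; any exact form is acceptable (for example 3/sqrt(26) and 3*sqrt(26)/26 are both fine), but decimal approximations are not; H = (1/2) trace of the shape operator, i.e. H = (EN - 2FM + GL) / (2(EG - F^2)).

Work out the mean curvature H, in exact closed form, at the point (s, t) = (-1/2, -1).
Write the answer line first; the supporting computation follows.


Answer: H = -4*sqrt(13)/377

f = 29/4, f' = -3/2, f'' = 0, h' = -1, h'' = 0
E = 13/4, F = 0, G = 841/16; answer radicand W^2 = 13/4
unnormalised second-form numerators: l = 0, m = 0, n = -29/4; L = l/sqrt(13/4), and similarly M = m/sqrt(W^2), N = n/sqrt(W^2)
H = (E*n - 2*F*m + G*l) / (2*(EG - F^2)*sqrt(W^2)); E*n - 2*F*m + G*l = -377/16, EG - F^2 = 10933/64, so H = (-2/29)/sqrt(13/4)


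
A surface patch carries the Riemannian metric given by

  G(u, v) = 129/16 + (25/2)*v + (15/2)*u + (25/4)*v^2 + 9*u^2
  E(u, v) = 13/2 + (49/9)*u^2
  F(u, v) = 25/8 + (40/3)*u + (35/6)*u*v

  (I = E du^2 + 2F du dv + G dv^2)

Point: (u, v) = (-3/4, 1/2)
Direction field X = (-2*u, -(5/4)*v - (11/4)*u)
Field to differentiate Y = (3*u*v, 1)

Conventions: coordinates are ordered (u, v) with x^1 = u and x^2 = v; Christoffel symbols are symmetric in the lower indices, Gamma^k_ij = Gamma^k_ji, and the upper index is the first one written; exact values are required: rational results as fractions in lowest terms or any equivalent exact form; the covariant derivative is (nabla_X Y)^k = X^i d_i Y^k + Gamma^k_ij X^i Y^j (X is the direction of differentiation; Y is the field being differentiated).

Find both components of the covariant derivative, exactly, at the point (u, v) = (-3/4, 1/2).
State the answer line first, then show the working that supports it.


Answer: (nabla_X Y)^u = -91127/52672, (nabla_X Y)^v = -35003/26336

E = 153/16, F = -145/16, G = 245/16 at the point
E_u = -49/6, E_v = 0, F_u = 65/4, F_v = -35/8, G_u = -6, G_v = 75/4
EG - F^2 = 4115/64;  g^inv = (64/4115) * [[245/16, 145/16], [145/16, 153/16]]
first-kind symbols [ij,l] = (1/2)(d_i g_jl + d_j g_il - d_l g_ij): [uu,u] = E_u/2 = -49/12, [uu,v] = F_u - E_v/2 = 65/4, [uv,u] = E_v/2 = 0, [uv,v] = G_u/2 = -3, [vv,u] = F_v - G_u/2 = -11/8, [vv,v] = G_v/2 = 75/8
Gamma^u_ij = (G*[ij,u] - F*[ij,v])/(EG - F^2), Gamma^v_ij = (E*[ij,v] - F*[ij,u])/(EG - F^2)
Gamma_uuu = 3254/2469, Gamma_uuv = -348/823, Gamma_uvv = 818/823, Gamma_vuu = 4546/2469, Gamma_vuv = -1836/4115, Gamma_vvv = 988/823
X = (3/2, 23/16), Y = (-9/8, 1) at the point
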